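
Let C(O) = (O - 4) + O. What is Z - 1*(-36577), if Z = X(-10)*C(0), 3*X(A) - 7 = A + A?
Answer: 109783/3 ≈ 36594.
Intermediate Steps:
X(A) = 7/3 + 2*A/3 (X(A) = 7/3 + (A + A)/3 = 7/3 + (2*A)/3 = 7/3 + 2*A/3)
C(O) = -4 + 2*O (C(O) = (-4 + O) + O = -4 + 2*O)
Z = 52/3 (Z = (7/3 + (⅔)*(-10))*(-4 + 2*0) = (7/3 - 20/3)*(-4 + 0) = -13/3*(-4) = 52/3 ≈ 17.333)
Z - 1*(-36577) = 52/3 - 1*(-36577) = 52/3 + 36577 = 109783/3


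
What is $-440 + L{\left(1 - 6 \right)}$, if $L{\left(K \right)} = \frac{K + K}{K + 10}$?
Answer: $-442$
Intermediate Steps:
$L{\left(K \right)} = \frac{2 K}{10 + K}$
$-440 + L{\left(1 - 6 \right)} = -440 + \frac{2 \left(1 - 6\right)}{10 + \left(1 - 6\right)} = -440 + 2 \left(-5\right) \frac{1}{10 - 5} = -440 + 2 \left(-5\right) \frac{1}{5} = -440 - 2 = -442$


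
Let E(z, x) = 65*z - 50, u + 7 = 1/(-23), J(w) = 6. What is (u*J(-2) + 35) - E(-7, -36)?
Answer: 11448/23 ≈ 497.74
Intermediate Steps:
u = -162/23 (u = -7 + 1/(-23) = -7 - 1/23 = -162/23 ≈ -7.0435)
E(z, x) = -50 + 65*z
(u*J(-2) + 35) - E(-7, -36) = (-162/23*6 + 35) - (-50 + 65*(-7)) = (-972/23 + 35) - (-50 - 455) = -167/23 - 1*(-505) = -167/23 + 505 = 11448/23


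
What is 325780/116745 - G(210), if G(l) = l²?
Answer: -1029625744/23349 ≈ -44097.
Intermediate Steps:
325780/116745 - G(210) = 325780/116745 - 1*210² = 325780*(1/116745) - 1*44100 = 65156/23349 - 44100 = -1029625744/23349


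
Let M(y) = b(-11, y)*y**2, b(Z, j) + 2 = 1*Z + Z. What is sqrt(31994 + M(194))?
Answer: I*sqrt(871270) ≈ 933.42*I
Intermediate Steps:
b(Z, j) = -2 + 2*Z (b(Z, j) = -2 + (1*Z + Z) = -2 + (Z + Z) = -2 + 2*Z)
M(y) = -24*y**2 (M(y) = (-2 + 2*(-11))*y**2 = (-2 - 22)*y**2 = -24*y**2)
sqrt(31994 + M(194)) = sqrt(31994 - 24*194**2) = sqrt(31994 - 24*37636) = sqrt(31994 - 903264) = sqrt(-871270) = I*sqrt(871270)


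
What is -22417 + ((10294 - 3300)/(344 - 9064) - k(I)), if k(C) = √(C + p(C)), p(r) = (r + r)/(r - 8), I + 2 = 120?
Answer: -97741617/4360 - 4*√22715/55 ≈ -22429.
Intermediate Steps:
I = 118 (I = -2 + 120 = 118)
p(r) = 2*r/(-8 + r) (p(r) = (2*r)/(-8 + r) = 2*r/(-8 + r))
k(C) = √(C + 2*C/(-8 + C))
-22417 + ((10294 - 3300)/(344 - 9064) - k(I)) = -22417 + ((10294 - 3300)/(344 - 9064) - √(118*(-6 + 118)/(-8 + 118))) = -22417 + (6994/(-8720) - √(118*112/110)) = -22417 + (6994*(-1/8720) - √(118*(1/110)*112)) = -22417 + (-3497/4360 - √(6608/55)) = -22417 + (-3497/4360 - 4*√22715/55) = -97741617/4360 - 4*√22715/55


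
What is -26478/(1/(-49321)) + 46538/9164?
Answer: 5983732052185/4582 ≈ 1.3059e+9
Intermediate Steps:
-26478/(1/(-49321)) + 46538/9164 = -26478/(-1/49321) + 46538*(1/9164) = -26478*(-49321) + 23269/4582 = 1305921438 + 23269/4582 = 5983732052185/4582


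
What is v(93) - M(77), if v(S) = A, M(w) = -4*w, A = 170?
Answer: 478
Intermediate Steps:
v(S) = 170
v(93) - M(77) = 170 - (-4)*77 = 170 - 1*(-308) = 170 + 308 = 478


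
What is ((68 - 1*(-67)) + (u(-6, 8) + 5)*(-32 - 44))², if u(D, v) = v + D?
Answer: 157609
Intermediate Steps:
u(D, v) = D + v
((68 - 1*(-67)) + (u(-6, 8) + 5)*(-32 - 44))² = ((68 - 1*(-67)) + ((-6 + 8) + 5)*(-32 - 44))² = ((68 + 67) + (2 + 5)*(-76))² = (135 + 7*(-76))² = (135 - 532)² = (-397)² = 157609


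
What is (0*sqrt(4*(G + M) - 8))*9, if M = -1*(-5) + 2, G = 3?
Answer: 0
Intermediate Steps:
M = 7 (M = 5 + 2 = 7)
(0*sqrt(4*(G + M) - 8))*9 = (0*sqrt(4*(3 + 7) - 8))*9 = (0*sqrt(4*10 - 8))*9 = (0*sqrt(40 - 8))*9 = (0*sqrt(32))*9 = (0*(4*sqrt(2)))*9 = 0*9 = 0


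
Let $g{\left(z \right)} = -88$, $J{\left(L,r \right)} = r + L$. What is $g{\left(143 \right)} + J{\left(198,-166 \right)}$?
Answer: $-56$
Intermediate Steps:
$J{\left(L,r \right)} = L + r$
$g{\left(143 \right)} + J{\left(198,-166 \right)} = -88 + \left(198 - 166\right) = -88 + 32 = -56$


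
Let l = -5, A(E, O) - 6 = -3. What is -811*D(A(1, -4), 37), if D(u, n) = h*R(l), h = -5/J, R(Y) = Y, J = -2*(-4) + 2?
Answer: -4055/2 ≈ -2027.5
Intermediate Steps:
J = 10 (J = 8 + 2 = 10)
A(E, O) = 3 (A(E, O) = 6 - 3 = 3)
h = -½ (h = -5/10 = -5*⅒ = -½ ≈ -0.50000)
D(u, n) = 5/2 (D(u, n) = -½*(-5) = 5/2)
-811*D(A(1, -4), 37) = -811*5/2 = -4055/2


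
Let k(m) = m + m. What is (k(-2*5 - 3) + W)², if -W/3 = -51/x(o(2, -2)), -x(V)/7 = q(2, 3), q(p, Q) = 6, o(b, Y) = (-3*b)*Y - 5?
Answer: 172225/196 ≈ 878.70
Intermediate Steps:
o(b, Y) = -5 - 3*Y*b (o(b, Y) = -3*Y*b - 5 = -5 - 3*Y*b)
k(m) = 2*m
x(V) = -42 (x(V) = -7*6 = -42)
W = -51/14 (W = -(-153)/(-42) = -(-153)*(-1)/42 = -3*17/14 = -51/14 ≈ -3.6429)
(k(-2*5 - 3) + W)² = (2*(-2*5 - 3) - 51/14)² = (2*(-10 - 3) - 51/14)² = (2*(-13) - 51/14)² = (-26 - 51/14)² = (-415/14)² = 172225/196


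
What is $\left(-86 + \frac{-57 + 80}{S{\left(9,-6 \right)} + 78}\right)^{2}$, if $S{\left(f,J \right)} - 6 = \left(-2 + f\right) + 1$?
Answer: $\frac{117649}{16} \approx 7353.1$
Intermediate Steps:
$S{\left(f,J \right)} = 5 + f$ ($S{\left(f,J \right)} = 6 + \left(\left(-2 + f\right) + 1\right) = 6 + \left(-1 + f\right) = 5 + f$)
$\left(-86 + \frac{-57 + 80}{S{\left(9,-6 \right)} + 78}\right)^{2} = \left(-86 + \frac{-57 + 80}{\left(5 + 9\right) + 78}\right)^{2} = \left(-86 + \frac{23}{14 + 78}\right)^{2} = \left(-86 + \frac{23}{92}\right)^{2} = \left(-86 + 23 \cdot \frac{1}{92}\right)^{2} = \left(-86 + \frac{1}{4}\right)^{2} = \left(- \frac{343}{4}\right)^{2} = \frac{117649}{16}$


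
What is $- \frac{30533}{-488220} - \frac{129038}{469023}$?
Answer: $- \frac{68464491}{322062460} \approx -0.21258$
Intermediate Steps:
$- \frac{30533}{-488220} - \frac{129038}{469023} = \left(-30533\right) \left(- \frac{1}{488220}\right) - \frac{129038}{469023} = \frac{30533}{488220} - \frac{129038}{469023} = - \frac{68464491}{322062460}$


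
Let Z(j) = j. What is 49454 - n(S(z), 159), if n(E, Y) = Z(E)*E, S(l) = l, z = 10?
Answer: 49354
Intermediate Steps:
n(E, Y) = E**2 (n(E, Y) = E*E = E**2)
49454 - n(S(z), 159) = 49454 - 1*10**2 = 49454 - 1*100 = 49454 - 100 = 49354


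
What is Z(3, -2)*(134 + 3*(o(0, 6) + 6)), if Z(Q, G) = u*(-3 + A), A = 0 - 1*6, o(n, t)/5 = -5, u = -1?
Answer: 693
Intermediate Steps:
o(n, t) = -25 (o(n, t) = 5*(-5) = -25)
A = -6 (A = 0 - 6 = -6)
Z(Q, G) = 9 (Z(Q, G) = -(-3 - 6) = -1*(-9) = 9)
Z(3, -2)*(134 + 3*(o(0, 6) + 6)) = 9*(134 + 3*(-25 + 6)) = 9*(134 + 3*(-19)) = 9*(134 - 57) = 9*77 = 693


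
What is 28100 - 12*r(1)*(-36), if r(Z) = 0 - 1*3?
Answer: 26804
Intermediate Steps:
r(Z) = -3 (r(Z) = 0 - 3 = -3)
28100 - 12*r(1)*(-36) = 28100 - 12*(-3)*(-36) = 28100 - (-36)*(-36) = 28100 - 1*1296 = 28100 - 1296 = 26804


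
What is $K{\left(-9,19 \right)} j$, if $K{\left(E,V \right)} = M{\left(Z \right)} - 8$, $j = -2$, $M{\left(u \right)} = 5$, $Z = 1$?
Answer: $6$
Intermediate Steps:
$K{\left(E,V \right)} = -3$ ($K{\left(E,V \right)} = 5 - 8 = -3$)
$K{\left(-9,19 \right)} j = \left(-3\right) \left(-2\right) = 6$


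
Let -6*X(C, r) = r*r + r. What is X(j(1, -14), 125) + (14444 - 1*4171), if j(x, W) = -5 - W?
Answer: 7648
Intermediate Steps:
X(C, r) = -r/6 - r**2/6 (X(C, r) = -(r*r + r)/6 = -(r**2 + r)/6 = -(r + r**2)/6 = -r/6 - r**2/6)
X(j(1, -14), 125) + (14444 - 1*4171) = -1/6*125*(1 + 125) + (14444 - 1*4171) = -1/6*125*126 + (14444 - 4171) = -2625 + 10273 = 7648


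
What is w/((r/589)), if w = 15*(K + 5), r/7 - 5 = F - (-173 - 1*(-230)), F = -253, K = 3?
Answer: -14136/427 ≈ -33.105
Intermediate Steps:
r = -2135 (r = 35 + 7*(-253 - (-173 - 1*(-230))) = 35 + 7*(-253 - (-173 + 230)) = 35 + 7*(-253 - 1*57) = 35 + 7*(-253 - 57) = 35 + 7*(-310) = 35 - 2170 = -2135)
w = 120 (w = 15*(3 + 5) = 15*8 = 120)
w/((r/589)) = 120/((-2135/589)) = 120/((-2135*1/589)) = 120/(-2135/589) = 120*(-589/2135) = -14136/427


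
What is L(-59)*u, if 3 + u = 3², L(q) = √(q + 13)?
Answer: 6*I*√46 ≈ 40.694*I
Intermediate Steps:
L(q) = √(13 + q)
u = 6 (u = -3 + 3² = -3 + 9 = 6)
L(-59)*u = √(13 - 59)*6 = √(-46)*6 = (I*√46)*6 = 6*I*√46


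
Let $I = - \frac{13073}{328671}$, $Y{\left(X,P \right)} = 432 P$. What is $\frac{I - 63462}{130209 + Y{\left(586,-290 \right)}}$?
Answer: $- \frac{20858132075}{1620019359} \approx -12.875$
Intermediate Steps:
$I = - \frac{13073}{328671}$ ($I = \left(-13073\right) \frac{1}{328671} = - \frac{13073}{328671} \approx -0.039775$)
$\frac{I - 63462}{130209 + Y{\left(586,-290 \right)}} = \frac{- \frac{13073}{328671} - 63462}{130209 + 432 \left(-290\right)} = - \frac{20858132075}{328671 \left(130209 - 125280\right)} = - \frac{20858132075}{328671 \cdot 4929} = \left(- \frac{20858132075}{328671}\right) \frac{1}{4929} = - \frac{20858132075}{1620019359}$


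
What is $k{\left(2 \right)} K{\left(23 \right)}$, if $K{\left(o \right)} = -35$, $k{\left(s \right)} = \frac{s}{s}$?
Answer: $-35$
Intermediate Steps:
$k{\left(s \right)} = 1$
$k{\left(2 \right)} K{\left(23 \right)} = 1 \left(-35\right) = -35$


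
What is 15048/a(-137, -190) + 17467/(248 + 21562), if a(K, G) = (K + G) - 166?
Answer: -319585649/10752330 ≈ -29.722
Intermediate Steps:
a(K, G) = -166 + G + K (a(K, G) = (G + K) - 166 = -166 + G + K)
15048/a(-137, -190) + 17467/(248 + 21562) = 15048/(-166 - 190 - 137) + 17467/(248 + 21562) = 15048/(-493) + 17467/21810 = 15048*(-1/493) + 17467*(1/21810) = -15048/493 + 17467/21810 = -319585649/10752330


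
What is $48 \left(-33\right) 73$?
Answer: $-115632$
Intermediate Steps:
$48 \left(-33\right) 73 = \left(-1584\right) 73 = -115632$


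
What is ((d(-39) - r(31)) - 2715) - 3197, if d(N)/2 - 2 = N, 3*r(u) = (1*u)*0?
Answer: -5986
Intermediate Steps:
r(u) = 0 (r(u) = ((1*u)*0)/3 = (u*0)/3 = (⅓)*0 = 0)
d(N) = 4 + 2*N
((d(-39) - r(31)) - 2715) - 3197 = (((4 + 2*(-39)) - 1*0) - 2715) - 3197 = (((4 - 78) + 0) - 2715) - 3197 = ((-74 + 0) - 2715) - 3197 = (-74 - 2715) - 3197 = -2789 - 3197 = -5986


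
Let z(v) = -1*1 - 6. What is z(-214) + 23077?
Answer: 23070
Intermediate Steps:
z(v) = -7 (z(v) = -1 - 6 = -7)
z(-214) + 23077 = -7 + 23077 = 23070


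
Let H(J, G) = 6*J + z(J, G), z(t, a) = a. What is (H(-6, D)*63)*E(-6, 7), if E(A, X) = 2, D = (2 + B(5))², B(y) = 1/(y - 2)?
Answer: -3850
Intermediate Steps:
B(y) = 1/(-2 + y)
D = 49/9 (D = (2 + 1/(-2 + 5))² = (2 + 1/3)² = (2 + ⅓)² = (7/3)² = 49/9 ≈ 5.4444)
H(J, G) = G + 6*J (H(J, G) = 6*J + G = G + 6*J)
(H(-6, D)*63)*E(-6, 7) = ((49/9 + 6*(-6))*63)*2 = ((49/9 - 36)*63)*2 = -275/9*63*2 = -1925*2 = -3850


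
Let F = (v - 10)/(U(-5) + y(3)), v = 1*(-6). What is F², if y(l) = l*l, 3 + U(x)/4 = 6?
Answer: 256/441 ≈ 0.58050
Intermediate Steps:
U(x) = 12 (U(x) = -12 + 4*6 = -12 + 24 = 12)
v = -6
y(l) = l²
F = -16/21 (F = (-6 - 10)/(12 + 3²) = -16/(12 + 9) = -16/21 ≈ -0.76190)
F² = (-16/21)² = 256/441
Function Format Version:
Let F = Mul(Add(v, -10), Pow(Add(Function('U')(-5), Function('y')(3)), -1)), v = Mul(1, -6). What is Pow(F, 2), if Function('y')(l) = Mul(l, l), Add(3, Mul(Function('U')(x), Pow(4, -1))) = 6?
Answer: Rational(256, 441) ≈ 0.58050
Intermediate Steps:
Function('U')(x) = 12 (Function('U')(x) = Add(-12, Mul(4, 6)) = Add(-12, 24) = 12)
v = -6
Function('y')(l) = Pow(l, 2)
F = Rational(-16, 21) (F = Mul(Add(-6, -10), Pow(Add(12, Pow(3, 2)), -1)) = Mul(-16, Pow(Add(12, 9), -1)) = Mul(-16, Pow(21, -1)) = Mul(-16, Rational(1, 21)) = Rational(-16, 21) ≈ -0.76190)
Pow(F, 2) = Pow(Rational(-16, 21), 2) = Rational(256, 441)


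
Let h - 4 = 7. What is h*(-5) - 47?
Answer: -102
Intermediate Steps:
h = 11 (h = 4 + 7 = 11)
h*(-5) - 47 = 11*(-5) - 47 = -55 - 47 = -102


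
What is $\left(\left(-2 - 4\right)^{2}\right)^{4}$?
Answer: $1679616$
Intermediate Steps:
$\left(\left(-2 - 4\right)^{2}\right)^{4} = \left(\left(-6\right)^{2}\right)^{4} = 36^{4} = 1679616$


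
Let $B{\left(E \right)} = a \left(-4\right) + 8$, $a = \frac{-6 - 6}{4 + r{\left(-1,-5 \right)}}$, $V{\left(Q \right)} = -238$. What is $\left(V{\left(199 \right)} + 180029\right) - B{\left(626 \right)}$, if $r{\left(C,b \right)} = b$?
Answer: $179831$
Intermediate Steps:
$a = 12$ ($a = \frac{-6 - 6}{4 - 5} = - \frac{12}{-1} = \left(-12\right) \left(-1\right) = 12$)
$B{\left(E \right)} = -40$ ($B{\left(E \right)} = 12 \left(-4\right) + 8 = -48 + 8 = -40$)
$\left(V{\left(199 \right)} + 180029\right) - B{\left(626 \right)} = \left(-238 + 180029\right) - -40 = 179791 + 40 = 179831$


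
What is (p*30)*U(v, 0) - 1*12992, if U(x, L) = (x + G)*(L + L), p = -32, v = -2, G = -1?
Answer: -12992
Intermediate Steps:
U(x, L) = 2*L*(-1 + x) (U(x, L) = (x - 1)*(L + L) = (-1 + x)*(2*L) = 2*L*(-1 + x))
(p*30)*U(v, 0) - 1*12992 = (-32*30)*(2*0*(-1 - 2)) - 1*12992 = -1920*0*(-3) - 12992 = -960*0 - 12992 = 0 - 12992 = -12992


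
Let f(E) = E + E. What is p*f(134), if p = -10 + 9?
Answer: -268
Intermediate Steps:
p = -1
f(E) = 2*E
p*f(134) = -2*134 = -1*268 = -268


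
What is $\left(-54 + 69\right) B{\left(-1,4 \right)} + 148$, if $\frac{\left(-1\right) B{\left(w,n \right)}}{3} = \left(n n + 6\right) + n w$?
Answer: $-662$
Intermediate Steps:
$B{\left(w,n \right)} = -18 - 3 n^{2} - 3 n w$ ($B{\left(w,n \right)} = - 3 \left(\left(n n + 6\right) + n w\right) = - 3 \left(\left(n^{2} + 6\right) + n w\right) = - 3 \left(\left(6 + n^{2}\right) + n w\right) = - 3 \left(6 + n^{2} + n w\right) = -18 - 3 n^{2} - 3 n w$)
$\left(-54 + 69\right) B{\left(-1,4 \right)} + 148 = \left(-54 + 69\right) \left(-18 - 3 \cdot 4^{2} - 12 \left(-1\right)\right) + 148 = 15 \left(-18 - 48 + 12\right) + 148 = 15 \left(-54\right) + 148 = -810 + 148 = -662$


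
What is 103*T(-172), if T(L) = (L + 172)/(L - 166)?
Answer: 0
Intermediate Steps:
T(L) = (172 + L)/(-166 + L)
103*T(-172) = 103*((172 - 172)/(-166 - 172)) = 103*(0/(-338)) = 103*(-1/338*0) = 103*0 = 0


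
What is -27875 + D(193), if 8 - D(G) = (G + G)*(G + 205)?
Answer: -181495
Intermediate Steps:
D(G) = 8 - 2*G*(205 + G) (D(G) = 8 - (G + G)*(G + 205) = 8 - 2*G*(205 + G))
-27875 + D(193) = -27875 + (8 - 410*193 - 2*193**2) = -27875 + (8 - 79130 - 2*37249) = -27875 + (8 - 79130 - 74498) = -27875 - 153620 = -181495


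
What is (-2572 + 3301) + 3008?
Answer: 3737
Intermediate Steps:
(-2572 + 3301) + 3008 = 729 + 3008 = 3737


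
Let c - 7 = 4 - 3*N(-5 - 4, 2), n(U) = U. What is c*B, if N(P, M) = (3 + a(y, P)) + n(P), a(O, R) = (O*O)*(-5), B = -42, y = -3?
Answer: -6888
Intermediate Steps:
a(O, R) = -5*O² (a(O, R) = O²*(-5) = -5*O²)
N(P, M) = -42 + P (N(P, M) = (3 - 5*(-3)²) + P = (3 - 5*9) + P = (3 - 45) + P = -42 + P)
c = 164 (c = 7 + (4 - 3*(-42 + (-5 - 4))) = 7 + (4 - 3*(-42 - 9)) = 7 + (4 - 3*(-51)) = 7 + (4 + 153) = 7 + 157 = 164)
c*B = 164*(-42) = -6888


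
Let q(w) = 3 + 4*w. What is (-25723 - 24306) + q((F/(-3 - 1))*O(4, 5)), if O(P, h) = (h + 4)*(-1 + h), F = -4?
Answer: -49882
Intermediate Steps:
O(P, h) = (-1 + h)*(4 + h) (O(P, h) = (4 + h)*(-1 + h) = (-1 + h)*(4 + h))
(-25723 - 24306) + q((F/(-3 - 1))*O(4, 5)) = (-25723 - 24306) + (3 + 4*((-4/(-3 - 1))*(-4 + 5² + 3*5))) = -50029 + (3 + 4*((-4/(-4))*(-4 + 25 + 15))) = -50029 + (3 + 4*(-4*(-¼)*36)) = -50029 + (3 + 4*(1*36)) = -50029 + (3 + 4*36) = -50029 + (3 + 144) = -50029 + 147 = -49882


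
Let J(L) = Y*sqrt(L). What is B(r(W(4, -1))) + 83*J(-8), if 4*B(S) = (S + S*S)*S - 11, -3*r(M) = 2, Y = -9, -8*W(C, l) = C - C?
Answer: -293/108 - 1494*I*sqrt(2) ≈ -2.713 - 2112.8*I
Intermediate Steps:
W(C, l) = 0 (W(C, l) = -(C - C)/8 = -1/8*0 = 0)
J(L) = -9*sqrt(L)
r(M) = -2/3 (r(M) = -1/3*2 = -2/3)
B(S) = -11/4 + S*(S + S**2)/4 (B(S) = ((S + S*S)*S - 11)/4 = ((S + S**2)*S - 11)/4 = (S*(S + S**2) - 11)/4 = (-11 + S*(S + S**2))/4 = -11/4 + S*(S + S**2)/4)
B(r(W(4, -1))) + 83*J(-8) = (-11/4 + (-2/3)**2/4 + (-2/3)**3/4) + 83*(-18*I*sqrt(2)) = (-11/4 + (1/4)*(4/9) + (1/4)*(-8/27)) + 83*(-18*I*sqrt(2)) = (-11/4 + 1/9 - 2/27) + 83*(-18*I*sqrt(2)) = -293/108 - 1494*I*sqrt(2)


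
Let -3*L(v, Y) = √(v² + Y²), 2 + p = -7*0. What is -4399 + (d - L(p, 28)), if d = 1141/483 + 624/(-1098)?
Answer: -6169280/1403 + 2*√197/3 ≈ -4387.9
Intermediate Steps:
p = -2 (p = -2 - 7*0 = -2 + 0 = -2)
d = 2517/1403 (d = 1141*(1/483) + 624*(-1/1098) = 163/69 - 104/183 = 2517/1403 ≈ 1.7940)
L(v, Y) = -√(Y² + v²)/3 (L(v, Y) = -√(v² + Y²)/3 = -√(Y² + v²)/3)
-4399 + (d - L(p, 28)) = -4399 + (2517/1403 - (-1)*√(28² + (-2)²)/3) = -4399 + (2517/1403 - (-1)*√(784 + 4)/3) = -4399 + (2517/1403 - (-1)*√788/3) = -4399 + (2517/1403 - (-1)*2*√197/3) = -4399 + (2517/1403 - (-2)*√197/3) = -4399 + (2517/1403 + 2*√197/3) = -6169280/1403 + 2*√197/3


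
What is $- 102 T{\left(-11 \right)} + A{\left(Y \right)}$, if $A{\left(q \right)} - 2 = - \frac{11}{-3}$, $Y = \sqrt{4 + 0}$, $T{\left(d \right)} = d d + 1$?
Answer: $- \frac{37315}{3} \approx -12438.0$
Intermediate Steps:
$T{\left(d \right)} = 1 + d^{2}$ ($T{\left(d \right)} = d^{2} + 1 = 1 + d^{2}$)
$Y = 2$ ($Y = \sqrt{4} = 2$)
$A{\left(q \right)} = \frac{17}{3}$ ($A{\left(q \right)} = 2 - \frac{11}{-3} = 2 - - \frac{11}{3} = 2 + \frac{11}{3} = \frac{17}{3}$)
$- 102 T{\left(-11 \right)} + A{\left(Y \right)} = - 102 \left(1 + \left(-11\right)^{2}\right) + \frac{17}{3} = - 102 \left(1 + 121\right) + \frac{17}{3} = \left(-102\right) 122 + \frac{17}{3} = -12444 + \frac{17}{3} = - \frac{37315}{3}$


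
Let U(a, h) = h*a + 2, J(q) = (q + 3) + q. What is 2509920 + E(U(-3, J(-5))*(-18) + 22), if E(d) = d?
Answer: 2509528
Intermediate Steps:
J(q) = 3 + 2*q (J(q) = (3 + q) + q = 3 + 2*q)
U(a, h) = 2 + a*h (U(a, h) = a*h + 2 = 2 + a*h)
2509920 + E(U(-3, J(-5))*(-18) + 22) = 2509920 + ((2 - 3*(3 + 2*(-5)))*(-18) + 22) = 2509920 + ((2 - 3*(3 - 10))*(-18) + 22) = 2509920 + ((2 - 3*(-7))*(-18) + 22) = 2509920 + ((2 + 21)*(-18) + 22) = 2509920 + (23*(-18) + 22) = 2509920 + (-414 + 22) = 2509920 - 392 = 2509528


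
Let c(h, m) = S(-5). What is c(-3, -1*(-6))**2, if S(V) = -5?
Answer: 25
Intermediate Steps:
c(h, m) = -5
c(-3, -1*(-6))**2 = (-5)**2 = 25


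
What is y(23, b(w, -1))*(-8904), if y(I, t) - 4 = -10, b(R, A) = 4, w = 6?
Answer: 53424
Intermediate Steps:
y(I, t) = -6 (y(I, t) = 4 - 10 = -6)
y(23, b(w, -1))*(-8904) = -6*(-8904) = 53424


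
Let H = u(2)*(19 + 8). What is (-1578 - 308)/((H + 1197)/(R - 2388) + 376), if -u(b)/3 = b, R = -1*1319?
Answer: -6991402/1392797 ≈ -5.0197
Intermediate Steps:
R = -1319
u(b) = -3*b
H = -162 (H = (-3*2)*(19 + 8) = -6*27 = -162)
(-1578 - 308)/((H + 1197)/(R - 2388) + 376) = (-1578 - 308)/((-162 + 1197)/(-1319 - 2388) + 376) = -1886/(1035/(-3707) + 376) = -1886/(1035*(-1/3707) + 376) = -1886/(-1035/3707 + 376) = -1886/1392797/3707 = -1886*3707/1392797 = -6991402/1392797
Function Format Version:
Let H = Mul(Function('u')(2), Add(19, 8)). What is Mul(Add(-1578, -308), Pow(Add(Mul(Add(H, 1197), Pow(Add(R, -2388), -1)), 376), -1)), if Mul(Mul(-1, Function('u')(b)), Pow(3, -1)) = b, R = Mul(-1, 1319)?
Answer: Rational(-6991402, 1392797) ≈ -5.0197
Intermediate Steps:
R = -1319
Function('u')(b) = Mul(-3, b)
H = -162 (H = Mul(Mul(-3, 2), Add(19, 8)) = Mul(-6, 27) = -162)
Mul(Add(-1578, -308), Pow(Add(Mul(Add(H, 1197), Pow(Add(R, -2388), -1)), 376), -1)) = Mul(Add(-1578, -308), Pow(Add(Mul(Add(-162, 1197), Pow(Add(-1319, -2388), -1)), 376), -1)) = Mul(-1886, Pow(Add(Mul(1035, Pow(-3707, -1)), 376), -1)) = Mul(-1886, Pow(Add(Mul(1035, Rational(-1, 3707)), 376), -1)) = Mul(-1886, Pow(Add(Rational(-1035, 3707), 376), -1)) = Mul(-1886, Pow(Rational(1392797, 3707), -1)) = Mul(-1886, Rational(3707, 1392797)) = Rational(-6991402, 1392797)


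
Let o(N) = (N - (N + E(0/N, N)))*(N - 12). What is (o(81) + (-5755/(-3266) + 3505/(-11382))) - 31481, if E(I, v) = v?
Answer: -344492935190/9293403 ≈ -37069.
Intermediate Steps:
o(N) = -N*(-12 + N) (o(N) = (N - (N + N))*(N - 12) = (N - 2*N)*(-12 + N) = (-N)*(-12 + N) = -N*(-12 + N))
(o(81) + (-5755/(-3266) + 3505/(-11382))) - 31481 = (81*(12 - 1*81) + (-5755/(-3266) + 3505/(-11382))) - 31481 = (81*(12 - 81) + (-5755*(-1/3266) + 3505*(-1/11382))) - 31481 = (81*(-69) + (5755/3266 - 3505/11382)) - 31481 = (-5589 + 13514020/9293403) - 31481 = -51927315347/9293403 - 31481 = -344492935190/9293403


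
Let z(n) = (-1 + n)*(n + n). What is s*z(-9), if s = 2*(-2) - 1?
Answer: -900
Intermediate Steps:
s = -5 (s = -4 - 1 = -5)
z(n) = 2*n*(-1 + n) (z(n) = (-1 + n)*(2*n) = 2*n*(-1 + n))
s*z(-9) = -10*(-9)*(-1 - 9) = -10*(-9)*(-10) = -5*180 = -900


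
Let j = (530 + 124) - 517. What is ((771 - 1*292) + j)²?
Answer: 379456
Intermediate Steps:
j = 137 (j = 654 - 517 = 137)
((771 - 1*292) + j)² = ((771 - 1*292) + 137)² = ((771 - 292) + 137)² = (479 + 137)² = 616² = 379456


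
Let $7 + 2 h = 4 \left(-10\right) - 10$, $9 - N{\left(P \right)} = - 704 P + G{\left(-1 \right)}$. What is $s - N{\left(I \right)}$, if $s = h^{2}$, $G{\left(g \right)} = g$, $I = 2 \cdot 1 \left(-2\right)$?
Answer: $\frac{14473}{4} \approx 3618.3$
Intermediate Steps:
$I = -4$ ($I = 2 \left(-2\right) = -4$)
$N{\left(P \right)} = 10 + 704 P$ ($N{\left(P \right)} = 9 - \left(- 704 P - 1\right) = 9 - \left(-1 - 704 P\right) = 9 + \left(1 + 704 P\right) = 10 + 704 P$)
$h = - \frac{57}{2}$ ($h = - \frac{7}{2} + \frac{4 \left(-10\right) - 10}{2} = - \frac{7}{2} + \frac{-40 - 10}{2} = - \frac{7}{2} + \frac{1}{2} \left(-50\right) = - \frac{7}{2} - 25 = - \frac{57}{2} \approx -28.5$)
$s = \frac{3249}{4}$ ($s = \left(- \frac{57}{2}\right)^{2} = \frac{3249}{4} \approx 812.25$)
$s - N{\left(I \right)} = \frac{3249}{4} - \left(10 + 704 \left(-4\right)\right) = \frac{3249}{4} - \left(10 - 2816\right) = \frac{3249}{4} - -2806 = \frac{3249}{4} + 2806 = \frac{14473}{4}$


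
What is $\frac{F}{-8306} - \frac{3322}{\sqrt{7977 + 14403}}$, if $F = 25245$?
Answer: $- \frac{25245}{8306} - \frac{1661 \sqrt{5595}}{5595} \approx -25.245$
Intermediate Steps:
$\frac{F}{-8306} - \frac{3322}{\sqrt{7977 + 14403}} = \frac{25245}{-8306} - \frac{3322}{\sqrt{7977 + 14403}} = 25245 \left(- \frac{1}{8306}\right) - \frac{3322}{\sqrt{22380}} = - \frac{25245}{8306} - \frac{3322}{2 \sqrt{5595}} = - \frac{25245}{8306} - 3322 \frac{\sqrt{5595}}{11190} = - \frac{25245}{8306} - \frac{1661 \sqrt{5595}}{5595}$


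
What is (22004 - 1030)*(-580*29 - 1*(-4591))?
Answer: -256491046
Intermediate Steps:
(22004 - 1030)*(-580*29 - 1*(-4591)) = 20974*(-16820 + 4591) = 20974*(-12229) = -256491046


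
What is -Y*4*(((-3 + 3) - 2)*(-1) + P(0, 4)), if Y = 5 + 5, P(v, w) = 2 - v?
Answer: -160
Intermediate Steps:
Y = 10
-Y*4*(((-3 + 3) - 2)*(-1) + P(0, 4)) = -10*4*(((-3 + 3) - 2)*(-1) + (2 - 1*0)) = -40*((0 - 2)*(-1) + (2 + 0)) = -40*(-2*(-1) + 2) = -40*(2 + 2) = -40*4 = -1*160 = -160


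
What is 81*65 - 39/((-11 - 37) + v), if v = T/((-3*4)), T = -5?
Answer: 3006783/571 ≈ 5265.8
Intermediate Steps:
v = 5/12 (v = -5/((-3*4)) = -5/(-12) = -5*(-1/12) = 5/12 ≈ 0.41667)
81*65 - 39/((-11 - 37) + v) = 81*65 - 39/((-11 - 37) + 5/12) = 5265 - 39/(-48 + 5/12) = 5265 - 39/(-571/12) = 5265 - 39*(-12/571) = 5265 + 468/571 = 3006783/571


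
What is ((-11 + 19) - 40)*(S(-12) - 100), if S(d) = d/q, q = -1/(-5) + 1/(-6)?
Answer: 14720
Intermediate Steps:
q = 1/30 (q = -1*(-⅕) + 1*(-⅙) = ⅕ - ⅙ = 1/30 ≈ 0.033333)
S(d) = 30*d (S(d) = d/(1/30) = d*30 = 30*d)
((-11 + 19) - 40)*(S(-12) - 100) = ((-11 + 19) - 40)*(30*(-12) - 100) = (8 - 40)*(-360 - 100) = -32*(-460) = 14720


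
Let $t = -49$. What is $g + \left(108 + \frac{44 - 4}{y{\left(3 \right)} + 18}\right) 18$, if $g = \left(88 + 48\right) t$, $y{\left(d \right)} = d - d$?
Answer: $-4680$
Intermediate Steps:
$y{\left(d \right)} = 0$
$g = -6664$ ($g = \left(88 + 48\right) \left(-49\right) = 136 \left(-49\right) = -6664$)
$g + \left(108 + \frac{44 - 4}{y{\left(3 \right)} + 18}\right) 18 = -6664 + \left(108 + \frac{44 - 4}{0 + 18}\right) 18 = -6664 + \left(108 + \frac{40}{18}\right) 18 = -6664 + \left(108 + 40 \cdot \frac{1}{18}\right) 18 = -6664 + \left(108 + \frac{20}{9}\right) 18 = -6664 + \frac{992}{9} \cdot 18 = -6664 + 1984 = -4680$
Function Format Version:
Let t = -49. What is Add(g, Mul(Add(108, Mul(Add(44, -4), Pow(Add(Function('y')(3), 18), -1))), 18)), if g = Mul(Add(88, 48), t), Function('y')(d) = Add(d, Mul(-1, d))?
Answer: -4680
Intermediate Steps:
Function('y')(d) = 0
g = -6664 (g = Mul(Add(88, 48), -49) = Mul(136, -49) = -6664)
Add(g, Mul(Add(108, Mul(Add(44, -4), Pow(Add(Function('y')(3), 18), -1))), 18)) = Add(-6664, Mul(Add(108, Mul(Add(44, -4), Pow(Add(0, 18), -1))), 18)) = Add(-6664, Mul(Add(108, Mul(40, Pow(18, -1))), 18)) = Add(-6664, Mul(Add(108, Mul(40, Rational(1, 18))), 18)) = Add(-6664, Mul(Add(108, Rational(20, 9)), 18)) = Add(-6664, Mul(Rational(992, 9), 18)) = Add(-6664, 1984) = -4680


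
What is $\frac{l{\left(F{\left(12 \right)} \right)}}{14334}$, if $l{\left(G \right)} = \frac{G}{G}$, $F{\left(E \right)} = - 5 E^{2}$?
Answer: $\frac{1}{14334} \approx 6.9764 \cdot 10^{-5}$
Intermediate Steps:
$l{\left(G \right)} = 1$
$\frac{l{\left(F{\left(12 \right)} \right)}}{14334} = 1 \cdot \frac{1}{14334} = \frac{1}{14334}$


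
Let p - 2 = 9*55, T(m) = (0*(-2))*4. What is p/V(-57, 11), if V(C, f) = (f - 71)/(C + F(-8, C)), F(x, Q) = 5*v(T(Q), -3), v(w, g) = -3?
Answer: 2982/5 ≈ 596.40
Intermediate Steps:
T(m) = 0 (T(m) = 0*4 = 0)
p = 497 (p = 2 + 9*55 = 2 + 495 = 497)
F(x, Q) = -15 (F(x, Q) = 5*(-3) = -15)
V(C, f) = (-71 + f)/(-15 + C) (V(C, f) = (f - 71)/(C - 15) = (-71 + f)/(-15 + C))
p/V(-57, 11) = 497/(((-71 + 11)/(-15 - 57))) = 497/((-60/(-72))) = 497/((-1/72*(-60))) = 497/(5/6) = 497*(6/5) = 2982/5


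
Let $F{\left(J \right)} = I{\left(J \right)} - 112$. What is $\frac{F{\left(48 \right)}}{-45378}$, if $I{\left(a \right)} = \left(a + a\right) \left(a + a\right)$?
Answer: $- \frac{4552}{22689} \approx -0.20063$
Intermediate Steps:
$I{\left(a \right)} = 4 a^{2}$ ($I{\left(a \right)} = 2 a 2 a = 4 a^{2}$)
$F{\left(J \right)} = -112 + 4 J^{2}$ ($F{\left(J \right)} = 4 J^{2} - 112 = -112 + 4 J^{2}$)
$\frac{F{\left(48 \right)}}{-45378} = \frac{-112 + 4 \cdot 48^{2}}{-45378} = \left(-112 + 4 \cdot 2304\right) \left(- \frac{1}{45378}\right) = \left(-112 + 9216\right) \left(- \frac{1}{45378}\right) = 9104 \left(- \frac{1}{45378}\right) = - \frac{4552}{22689}$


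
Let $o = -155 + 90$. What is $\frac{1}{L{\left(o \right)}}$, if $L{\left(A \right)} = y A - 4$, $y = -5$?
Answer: $\frac{1}{321} \approx 0.0031153$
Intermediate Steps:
$o = -65$
$L{\left(A \right)} = -4 - 5 A$ ($L{\left(A \right)} = - 5 A - 4 = -4 - 5 A$)
$\frac{1}{L{\left(o \right)}} = \frac{1}{-4 - -325} = \frac{1}{-4 + 325} = \frac{1}{321}$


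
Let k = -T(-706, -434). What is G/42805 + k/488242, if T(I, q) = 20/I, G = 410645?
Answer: 7077443046782/737741717993 ≈ 9.5934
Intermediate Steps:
k = 10/353 (k = -20/(-706) = -20*(-1)/706 = -1*(-10/353) = 10/353 ≈ 0.028329)
G/42805 + k/488242 = 410645/42805 + (10/353)/488242 = 410645*(1/42805) + (10/353)*(1/488242) = 82129/8561 + 5/86174713 = 7077443046782/737741717993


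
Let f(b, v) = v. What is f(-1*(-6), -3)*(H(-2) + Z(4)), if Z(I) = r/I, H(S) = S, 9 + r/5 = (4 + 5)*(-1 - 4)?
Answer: 417/2 ≈ 208.50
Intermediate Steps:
r = -270 (r = -45 + 5*((4 + 5)*(-1 - 4)) = -45 + 5*(9*(-5)) = -45 + 5*(-45) = -45 - 225 = -270)
Z(I) = -270/I
f(-1*(-6), -3)*(H(-2) + Z(4)) = -3*(-2 - 270/4) = -3*(-2 - 270*1/4) = -3*(-2 - 135/2) = -3*(-139/2) = 417/2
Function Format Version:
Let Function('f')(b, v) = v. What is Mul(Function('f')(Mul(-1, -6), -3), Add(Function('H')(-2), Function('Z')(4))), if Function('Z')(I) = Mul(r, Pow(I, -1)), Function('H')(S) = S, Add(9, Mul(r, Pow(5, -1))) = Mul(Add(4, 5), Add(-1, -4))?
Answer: Rational(417, 2) ≈ 208.50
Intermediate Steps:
r = -270 (r = Add(-45, Mul(5, Mul(Add(4, 5), Add(-1, -4)))) = Add(-45, Mul(5, Mul(9, -5))) = Add(-45, Mul(5, -45)) = Add(-45, -225) = -270)
Function('Z')(I) = Mul(-270, Pow(I, -1))
Mul(Function('f')(Mul(-1, -6), -3), Add(Function('H')(-2), Function('Z')(4))) = Mul(-3, Add(-2, Mul(-270, Pow(4, -1)))) = Mul(-3, Add(-2, Mul(-270, Rational(1, 4)))) = Mul(-3, Add(-2, Rational(-135, 2))) = Mul(-3, Rational(-139, 2)) = Rational(417, 2)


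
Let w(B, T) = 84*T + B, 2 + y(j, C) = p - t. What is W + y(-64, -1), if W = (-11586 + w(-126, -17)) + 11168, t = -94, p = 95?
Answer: -1785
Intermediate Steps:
y(j, C) = 187 (y(j, C) = -2 + (95 - 1*(-94)) = -2 + (95 + 94) = -2 + 189 = 187)
w(B, T) = B + 84*T
W = -1972 (W = (-11586 + (-126 + 84*(-17))) + 11168 = (-11586 + (-126 - 1428)) + 11168 = (-11586 - 1554) + 11168 = -13140 + 11168 = -1972)
W + y(-64, -1) = -1972 + 187 = -1785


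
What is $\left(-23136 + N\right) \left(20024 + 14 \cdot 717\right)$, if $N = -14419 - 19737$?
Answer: $-1722312104$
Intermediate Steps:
$N = -34156$ ($N = -14419 - 19737 = -34156$)
$\left(-23136 + N\right) \left(20024 + 14 \cdot 717\right) = \left(-23136 - 34156\right) \left(20024 + 14 \cdot 717\right) = - 57292 \left(20024 + 10038\right) = \left(-57292\right) 30062 = -1722312104$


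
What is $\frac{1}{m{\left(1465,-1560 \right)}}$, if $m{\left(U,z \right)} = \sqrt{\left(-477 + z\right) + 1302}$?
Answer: $- \frac{i \sqrt{15}}{105} \approx - 0.036886 i$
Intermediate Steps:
$m{\left(U,z \right)} = \sqrt{825 + z}$
$\frac{1}{m{\left(1465,-1560 \right)}} = \frac{1}{\sqrt{825 - 1560}} = \frac{1}{\sqrt{-735}} = \frac{1}{7 i \sqrt{15}} = - \frac{i \sqrt{15}}{105}$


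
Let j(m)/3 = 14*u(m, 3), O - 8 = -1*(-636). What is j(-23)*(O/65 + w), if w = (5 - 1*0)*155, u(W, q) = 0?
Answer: 0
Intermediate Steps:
O = 644 (O = 8 - 1*(-636) = 8 + 636 = 644)
w = 775 (w = (5 + 0)*155 = 5*155 = 775)
j(m) = 0 (j(m) = 3*(14*0) = 3*0 = 0)
j(-23)*(O/65 + w) = 0*(644/65 + 775) = 0*(51019/65) = 0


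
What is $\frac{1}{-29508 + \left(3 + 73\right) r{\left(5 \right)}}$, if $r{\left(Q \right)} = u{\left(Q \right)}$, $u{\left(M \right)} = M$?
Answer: $- \frac{1}{29128} \approx -3.4331 \cdot 10^{-5}$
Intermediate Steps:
$r{\left(Q \right)} = Q$
$\frac{1}{-29508 + \left(3 + 73\right) r{\left(5 \right)}} = \frac{1}{-29508 + \left(3 + 73\right) 5} = \frac{1}{-29508 + 76 \cdot 5} = \frac{1}{-29508 + 380} = \frac{1}{-29128} = - \frac{1}{29128}$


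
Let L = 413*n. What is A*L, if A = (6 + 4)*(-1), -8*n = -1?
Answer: -2065/4 ≈ -516.25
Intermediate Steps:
n = ⅛ (n = -⅛*(-1) = ⅛ ≈ 0.12500)
L = 413/8 (L = 413*(⅛) = 413/8 ≈ 51.625)
A = -10 (A = 10*(-1) = -10)
A*L = -10*413/8 = -2065/4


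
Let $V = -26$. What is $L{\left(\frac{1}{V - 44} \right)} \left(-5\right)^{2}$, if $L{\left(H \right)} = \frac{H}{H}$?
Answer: $25$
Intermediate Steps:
$L{\left(H \right)} = 1$
$L{\left(\frac{1}{V - 44} \right)} \left(-5\right)^{2} = 1 \left(-5\right)^{2} = 1 \cdot 25 = 25$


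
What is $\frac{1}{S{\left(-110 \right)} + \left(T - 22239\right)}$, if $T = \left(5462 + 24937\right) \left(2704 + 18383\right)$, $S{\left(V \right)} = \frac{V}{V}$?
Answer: $\frac{1}{641001475} \approx 1.5601 \cdot 10^{-9}$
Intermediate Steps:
$S{\left(V \right)} = 1$
$T = 641023713$ ($T = 30399 \cdot 21087 = 641023713$)
$\frac{1}{S{\left(-110 \right)} + \left(T - 22239\right)} = \frac{1}{1 + \left(641023713 - 22239\right)} = \frac{1}{1 + 641001474} = \frac{1}{641001475}$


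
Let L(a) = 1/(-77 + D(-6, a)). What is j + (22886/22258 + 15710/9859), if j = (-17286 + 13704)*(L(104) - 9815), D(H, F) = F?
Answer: 11572429474660493/329162433 ≈ 3.5157e+7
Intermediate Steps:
L(a) = 1/(-77 + a)
j = 105471592/3 (j = (-17286 + 13704)*(1/(-77 + 104) - 9815) = -3582*(1/27 - 9815) = -3582*(-265004/27) = 105471592/3 ≈ 3.5157e+7)
j + (22886/22258 + 15710/9859) = 105471592/3 + (22886/22258 + 15710/9859) = 105471592/3 + (22886*(1/22258) + 15710*(1/9859)) = 105471592/3 + (11443/11129 + 15710/9859) = 105471592/3 + 287653127/109720811 = 11572429474660493/329162433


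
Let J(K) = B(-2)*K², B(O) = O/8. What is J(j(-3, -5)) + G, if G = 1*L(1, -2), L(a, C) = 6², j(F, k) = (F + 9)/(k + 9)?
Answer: 567/16 ≈ 35.438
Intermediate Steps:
j(F, k) = (9 + F)/(9 + k)
B(O) = O/8 (B(O) = O*(⅛) = O/8)
L(a, C) = 36
J(K) = -K²/4 (J(K) = ((⅛)*(-2))*K² = -K²/4)
G = 36 (G = 1*36 = 36)
J(j(-3, -5)) + G = -(9 - 3)²/(9 - 5)²/4 + 36 = -(6/4)²/4 + 36 = -((¼)*6)²/4 + 36 = -(3/2)²/4 + 36 = -¼*9/4 + 36 = -9/16 + 36 = 567/16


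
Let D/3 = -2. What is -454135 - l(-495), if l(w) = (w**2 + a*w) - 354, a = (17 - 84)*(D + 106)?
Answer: -4015306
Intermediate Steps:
D = -6 (D = 3*(-2) = -6)
a = -6700 (a = (17 - 84)*(-6 + 106) = -67*100 = -6700)
l(w) = -354 + w**2 - 6700*w (l(w) = (w**2 - 6700*w) - 354 = -354 + w**2 - 6700*w)
-454135 - l(-495) = -454135 - (-354 + (-495)**2 - 6700*(-495)) = -454135 - (-354 + 245025 + 3316500) = -454135 - 1*3561171 = -454135 - 3561171 = -4015306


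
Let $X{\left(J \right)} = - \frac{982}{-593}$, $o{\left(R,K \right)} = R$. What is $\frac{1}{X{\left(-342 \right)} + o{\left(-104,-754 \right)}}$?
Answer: $- \frac{593}{60690} \approx -0.009771$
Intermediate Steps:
$X{\left(J \right)} = \frac{982}{593}$ ($X{\left(J \right)} = \left(-982\right) \left(- \frac{1}{593}\right) = \frac{982}{593}$)
$\frac{1}{X{\left(-342 \right)} + o{\left(-104,-754 \right)}} = \frac{1}{\frac{982}{593} - 104} = \frac{1}{- \frac{60690}{593}} = - \frac{593}{60690}$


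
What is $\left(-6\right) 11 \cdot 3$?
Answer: $-198$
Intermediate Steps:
$\left(-6\right) 11 \cdot 3 = \left(-66\right) 3 = -198$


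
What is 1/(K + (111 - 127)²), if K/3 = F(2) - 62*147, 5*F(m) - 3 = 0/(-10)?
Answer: -5/135421 ≈ -3.6922e-5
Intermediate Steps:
F(m) = ⅗ (F(m) = ⅗ + (0/(-10))/5 = ⅗ + (0*(-⅒))/5 = ⅗ + (⅕)*0 = ⅗ + 0 = ⅗)
K = -136701/5 (K = 3*(⅗ - 62*147) = 3*(⅗ - 9114) = 3*(-45567/5) = -136701/5 ≈ -27340.)
1/(K + (111 - 127)²) = 1/(-136701/5 + (111 - 127)²) = 1/(-136701/5 + (-16)²) = 1/(-136701/5 + 256) = 1/(-135421/5) = -5/135421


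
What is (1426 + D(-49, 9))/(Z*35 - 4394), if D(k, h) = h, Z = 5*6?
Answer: -1435/3344 ≈ -0.42913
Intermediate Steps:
Z = 30
(1426 + D(-49, 9))/(Z*35 - 4394) = (1426 + 9)/(30*35 - 4394) = 1435/(1050 - 4394) = 1435/(-3344) = 1435*(-1/3344) = -1435/3344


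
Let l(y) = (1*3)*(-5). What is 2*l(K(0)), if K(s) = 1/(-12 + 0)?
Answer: -30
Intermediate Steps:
K(s) = -1/12 (K(s) = 1/(-12) = -1/12)
l(y) = -15 (l(y) = 3*(-5) = -15)
2*l(K(0)) = 2*(-15) = -30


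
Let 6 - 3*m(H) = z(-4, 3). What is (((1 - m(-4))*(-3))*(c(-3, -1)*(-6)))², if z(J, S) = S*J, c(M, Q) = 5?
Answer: 202500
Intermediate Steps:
z(J, S) = J*S
m(H) = 6 (m(H) = 2 - (-4)*3/3 = 2 - ⅓*(-12) = 2 + 4 = 6)
(((1 - m(-4))*(-3))*(c(-3, -1)*(-6)))² = (((1 - 1*6)*(-3))*(5*(-6)))² = (((1 - 6)*(-3))*(-30))² = (-5*(-3)*(-30))² = (15*(-30))² = (-450)² = 202500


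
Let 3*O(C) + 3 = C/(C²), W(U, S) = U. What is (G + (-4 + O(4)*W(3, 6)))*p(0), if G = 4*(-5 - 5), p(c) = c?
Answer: 0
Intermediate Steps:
O(C) = -1 + 1/(3*C) (O(C) = -1 + (C/(C²))/3 = -1 + (C/C²)/3 = -1 + 1/(3*C))
G = -40 (G = 4*(-10) = -40)
(G + (-4 + O(4)*W(3, 6)))*p(0) = (-40 + (-4 + ((⅓ - 1*4)/4)*3))*0 = (-40 + (-4 + ((⅓ - 4)/4)*3))*0 = (-40 + (-4 + ((¼)*(-11/3))*3))*0 = (-40 + (-4 - 11/12*3))*0 = (-40 + (-4 - 11/4))*0 = (-40 - 27/4)*0 = -187/4*0 = 0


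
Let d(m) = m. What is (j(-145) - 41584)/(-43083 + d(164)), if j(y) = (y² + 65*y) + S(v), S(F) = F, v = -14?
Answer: 29998/42919 ≈ 0.69894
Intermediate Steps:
j(y) = -14 + y² + 65*y (j(y) = (y² + 65*y) - 14 = -14 + y² + 65*y)
(j(-145) - 41584)/(-43083 + d(164)) = ((-14 + (-145)² + 65*(-145)) - 41584)/(-43083 + 164) = ((-14 + 21025 - 9425) - 41584)/(-42919) = (11586 - 41584)*(-1/42919) = -29998*(-1/42919) = 29998/42919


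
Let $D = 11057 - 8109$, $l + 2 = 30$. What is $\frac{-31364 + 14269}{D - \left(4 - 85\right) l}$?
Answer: $- \frac{17095}{5216} \approx -3.2774$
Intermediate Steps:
$l = 28$ ($l = -2 + 30 = 28$)
$D = 2948$ ($D = 11057 - 8109 = 2948$)
$\frac{-31364 + 14269}{D - \left(4 - 85\right) l} = \frac{-31364 + 14269}{2948 - \left(4 - 85\right) 28} = - \frac{17095}{2948 - \left(-81\right) 28} = - \frac{17095}{2948 - -2268} = - \frac{17095}{2948 + 2268} = - \frac{17095}{5216}$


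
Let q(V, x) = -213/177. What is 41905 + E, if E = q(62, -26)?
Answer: 2472324/59 ≈ 41904.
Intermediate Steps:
q(V, x) = -71/59 (q(V, x) = -213*1/177 = -71/59)
E = -71/59 ≈ -1.2034
41905 + E = 41905 - 71/59 = 2472324/59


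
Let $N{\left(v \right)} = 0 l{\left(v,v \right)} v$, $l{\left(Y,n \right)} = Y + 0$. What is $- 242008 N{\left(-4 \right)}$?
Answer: $0$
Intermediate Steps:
$l{\left(Y,n \right)} = Y$
$N{\left(v \right)} = 0$ ($N{\left(v \right)} = 0 v v = 0 v = 0$)
$- 242008 N{\left(-4 \right)} = \left(-242008\right) 0 = 0$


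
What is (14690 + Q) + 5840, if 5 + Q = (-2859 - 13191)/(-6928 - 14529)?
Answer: 440420975/21457 ≈ 20526.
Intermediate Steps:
Q = -91235/21457 (Q = -5 + (-2859 - 13191)/(-6928 - 14529) = -5 - 16050/(-21457) = -5 - 16050*(-1/21457) = -5 + 16050/21457 = -91235/21457 ≈ -4.2520)
(14690 + Q) + 5840 = (14690 - 91235/21457) + 5840 = 315112095/21457 + 5840 = 440420975/21457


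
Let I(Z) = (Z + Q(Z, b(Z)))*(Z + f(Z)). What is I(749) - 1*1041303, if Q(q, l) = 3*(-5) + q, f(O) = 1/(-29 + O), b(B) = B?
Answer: 50015563/720 ≈ 69466.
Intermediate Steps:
Q(q, l) = -15 + q
I(Z) = (-15 + 2*Z)*(Z + 1/(-29 + Z)) (I(Z) = (Z + (-15 + Z))*(Z + 1/(-29 + Z)) = (-15 + 2*Z)*(Z + 1/(-29 + Z)))
I(749) - 1*1041303 = (-15 + 2*749 + 749*(-29 + 749)*(-15 + 2*749))/(-29 + 749) - 1*1041303 = (-15 + 1498 + 749*720*(-15 + 1498))/720 - 1041303 = (-15 + 1498 + 749*720*1483)/720 - 1041303 = (-15 + 1498 + 799752240)/720 - 1041303 = (1/720)*799753723 - 1041303 = 799753723/720 - 1041303 = 50015563/720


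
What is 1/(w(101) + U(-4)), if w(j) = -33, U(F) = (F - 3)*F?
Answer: -⅕ ≈ -0.20000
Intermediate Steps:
U(F) = F*(-3 + F) (U(F) = (-3 + F)*F = F*(-3 + F))
1/(w(101) + U(-4)) = 1/(-33 - 4*(-3 - 4)) = 1/(-33 - 4*(-7)) = 1/(-33 + 28) = 1/(-5) = -⅕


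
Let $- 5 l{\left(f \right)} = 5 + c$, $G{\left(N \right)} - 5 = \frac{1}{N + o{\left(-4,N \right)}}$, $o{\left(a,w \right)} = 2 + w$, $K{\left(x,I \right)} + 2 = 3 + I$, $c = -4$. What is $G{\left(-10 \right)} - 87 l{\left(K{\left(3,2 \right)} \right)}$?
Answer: $\frac{2011}{90} \approx 22.344$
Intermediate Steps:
$K{\left(x,I \right)} = 1 + I$ ($K{\left(x,I \right)} = -2 + \left(3 + I\right) = 1 + I$)
$G{\left(N \right)} = 5 + \frac{1}{2 + 2 N}$ ($G{\left(N \right)} = 5 + \frac{1}{N + \left(2 + N\right)} = 5 + \frac{1}{2 + 2 N}$)
$l{\left(f \right)} = - \frac{1}{5}$ ($l{\left(f \right)} = - \frac{5 - 4}{5} = \left(- \frac{1}{5}\right) 1 = - \frac{1}{5}$)
$G{\left(-10 \right)} - 87 l{\left(K{\left(3,2 \right)} \right)} = \frac{11 + 10 \left(-10\right)}{2 \left(1 - 10\right)} - - \frac{87}{5} = \frac{11 - 100}{2 \left(-9\right)} + \frac{87}{5} = \frac{1}{2} \left(- \frac{1}{9}\right) \left(-89\right) + \frac{87}{5} = \frac{89}{18} + \frac{87}{5} = \frac{2011}{90}$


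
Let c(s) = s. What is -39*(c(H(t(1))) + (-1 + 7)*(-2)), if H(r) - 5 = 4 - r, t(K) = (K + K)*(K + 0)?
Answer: 195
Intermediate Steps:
t(K) = 2*K² (t(K) = (2*K)*K = 2*K²)
H(r) = 9 - r (H(r) = 5 + (4 - r) = 9 - r)
-39*(c(H(t(1))) + (-1 + 7)*(-2)) = -39*((9 - 2*1²) + (-1 + 7)*(-2)) = -39*((9 - 2) + 6*(-2)) = -39*((9 - 1*2) - 12) = -39*((9 - 2) - 12) = -39*(7 - 12) = -39*(-5) = 195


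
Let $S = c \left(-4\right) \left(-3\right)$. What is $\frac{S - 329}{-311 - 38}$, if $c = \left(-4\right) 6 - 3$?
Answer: $\frac{653}{349} \approx 1.8711$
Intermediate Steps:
$c = -27$ ($c = -24 - 3 = -27$)
$S = -324$ ($S = \left(-27\right) \left(-4\right) \left(-3\right) = 108 \left(-3\right) = -324$)
$\frac{S - 329}{-311 - 38} = \frac{-324 - 329}{-311 - 38} = - \frac{653}{-349} = \left(-653\right) \left(- \frac{1}{349}\right) = \frac{653}{349}$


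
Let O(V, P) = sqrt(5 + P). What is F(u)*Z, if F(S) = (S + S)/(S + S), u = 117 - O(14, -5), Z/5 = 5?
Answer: 25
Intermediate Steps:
Z = 25 (Z = 5*5 = 25)
u = 117 (u = 117 - sqrt(5 - 5) = 117 - sqrt(0) = 117 - 1*0 = 117 + 0 = 117)
F(S) = 1 (F(S) = (2*S)/((2*S)) = (2*S)*(1/(2*S)) = 1)
F(u)*Z = 1*25 = 25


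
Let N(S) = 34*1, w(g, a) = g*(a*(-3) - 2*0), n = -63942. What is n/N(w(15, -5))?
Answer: -31971/17 ≈ -1880.6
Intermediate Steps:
w(g, a) = -3*a*g (w(g, a) = g*(-3*a + 0) = g*(-3*a) = -3*a*g)
N(S) = 34
n/N(w(15, -5)) = -63942/34 = -63942*1/34 = -31971/17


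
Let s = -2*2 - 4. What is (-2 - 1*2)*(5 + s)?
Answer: 12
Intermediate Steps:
s = -8 (s = -4 - 4 = -8)
(-2 - 1*2)*(5 + s) = (-2 - 1*2)*(5 - 8) = (-2 - 2)*(-3) = -4*(-3) = 12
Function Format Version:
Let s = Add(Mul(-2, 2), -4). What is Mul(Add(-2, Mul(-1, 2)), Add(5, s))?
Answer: 12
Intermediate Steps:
s = -8 (s = Add(-4, -4) = -8)
Mul(Add(-2, Mul(-1, 2)), Add(5, s)) = Mul(Add(-2, Mul(-1, 2)), Add(5, -8)) = Mul(Add(-2, -2), -3) = Mul(-4, -3) = 12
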